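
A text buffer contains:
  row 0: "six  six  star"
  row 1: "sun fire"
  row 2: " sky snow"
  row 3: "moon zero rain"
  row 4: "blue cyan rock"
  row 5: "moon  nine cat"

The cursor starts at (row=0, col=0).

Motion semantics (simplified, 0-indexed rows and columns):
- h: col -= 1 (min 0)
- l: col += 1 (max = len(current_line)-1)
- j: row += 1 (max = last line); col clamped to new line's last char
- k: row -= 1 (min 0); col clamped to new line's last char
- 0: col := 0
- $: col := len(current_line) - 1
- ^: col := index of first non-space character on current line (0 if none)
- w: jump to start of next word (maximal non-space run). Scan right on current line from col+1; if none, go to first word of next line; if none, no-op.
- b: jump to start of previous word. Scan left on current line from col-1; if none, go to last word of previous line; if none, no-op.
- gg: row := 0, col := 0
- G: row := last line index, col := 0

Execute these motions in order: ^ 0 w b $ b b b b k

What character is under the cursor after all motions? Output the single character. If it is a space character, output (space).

After 1 (^): row=0 col=0 char='s'
After 2 (0): row=0 col=0 char='s'
After 3 (w): row=0 col=5 char='s'
After 4 (b): row=0 col=0 char='s'
After 5 ($): row=0 col=13 char='r'
After 6 (b): row=0 col=10 char='s'
After 7 (b): row=0 col=5 char='s'
After 8 (b): row=0 col=0 char='s'
After 9 (b): row=0 col=0 char='s'
After 10 (k): row=0 col=0 char='s'

Answer: s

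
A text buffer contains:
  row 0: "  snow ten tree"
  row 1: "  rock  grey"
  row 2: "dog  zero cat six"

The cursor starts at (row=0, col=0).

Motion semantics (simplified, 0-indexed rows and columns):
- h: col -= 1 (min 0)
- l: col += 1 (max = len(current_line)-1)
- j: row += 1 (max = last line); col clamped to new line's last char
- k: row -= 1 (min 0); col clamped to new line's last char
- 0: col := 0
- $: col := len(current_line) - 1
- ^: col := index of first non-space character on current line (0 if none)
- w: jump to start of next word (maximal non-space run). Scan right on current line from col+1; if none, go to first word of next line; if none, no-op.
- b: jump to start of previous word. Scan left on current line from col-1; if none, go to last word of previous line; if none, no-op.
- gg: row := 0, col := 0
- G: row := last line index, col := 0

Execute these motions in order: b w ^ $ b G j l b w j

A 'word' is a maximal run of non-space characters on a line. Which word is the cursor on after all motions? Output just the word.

Answer: zero

Derivation:
After 1 (b): row=0 col=0 char='_'
After 2 (w): row=0 col=2 char='s'
After 3 (^): row=0 col=2 char='s'
After 4 ($): row=0 col=14 char='e'
After 5 (b): row=0 col=11 char='t'
After 6 (G): row=2 col=0 char='d'
After 7 (j): row=2 col=0 char='d'
After 8 (l): row=2 col=1 char='o'
After 9 (b): row=2 col=0 char='d'
After 10 (w): row=2 col=5 char='z'
After 11 (j): row=2 col=5 char='z'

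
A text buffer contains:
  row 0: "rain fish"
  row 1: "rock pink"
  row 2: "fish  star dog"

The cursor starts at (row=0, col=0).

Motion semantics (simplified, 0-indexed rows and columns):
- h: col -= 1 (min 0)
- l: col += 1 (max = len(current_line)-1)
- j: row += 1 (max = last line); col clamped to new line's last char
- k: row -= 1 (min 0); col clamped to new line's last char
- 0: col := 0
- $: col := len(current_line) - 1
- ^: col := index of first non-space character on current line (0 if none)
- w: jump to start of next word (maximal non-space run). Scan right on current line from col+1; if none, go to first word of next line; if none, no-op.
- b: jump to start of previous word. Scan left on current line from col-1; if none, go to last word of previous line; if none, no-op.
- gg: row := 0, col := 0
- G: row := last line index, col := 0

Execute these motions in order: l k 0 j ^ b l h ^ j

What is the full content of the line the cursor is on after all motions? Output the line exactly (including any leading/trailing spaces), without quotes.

After 1 (l): row=0 col=1 char='a'
After 2 (k): row=0 col=1 char='a'
After 3 (0): row=0 col=0 char='r'
After 4 (j): row=1 col=0 char='r'
After 5 (^): row=1 col=0 char='r'
After 6 (b): row=0 col=5 char='f'
After 7 (l): row=0 col=6 char='i'
After 8 (h): row=0 col=5 char='f'
After 9 (^): row=0 col=0 char='r'
After 10 (j): row=1 col=0 char='r'

Answer: rock pink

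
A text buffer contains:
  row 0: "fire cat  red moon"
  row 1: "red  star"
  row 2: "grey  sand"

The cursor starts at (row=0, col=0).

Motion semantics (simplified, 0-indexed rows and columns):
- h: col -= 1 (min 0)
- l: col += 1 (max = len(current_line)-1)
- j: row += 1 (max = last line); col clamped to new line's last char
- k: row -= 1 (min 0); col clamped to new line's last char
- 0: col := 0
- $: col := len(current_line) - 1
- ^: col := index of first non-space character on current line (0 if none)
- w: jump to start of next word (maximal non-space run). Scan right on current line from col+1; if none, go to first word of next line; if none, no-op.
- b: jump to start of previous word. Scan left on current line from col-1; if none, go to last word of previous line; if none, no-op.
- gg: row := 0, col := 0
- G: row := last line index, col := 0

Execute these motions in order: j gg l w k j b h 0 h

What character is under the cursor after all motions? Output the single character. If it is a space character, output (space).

Answer: r

Derivation:
After 1 (j): row=1 col=0 char='r'
After 2 (gg): row=0 col=0 char='f'
After 3 (l): row=0 col=1 char='i'
After 4 (w): row=0 col=5 char='c'
After 5 (k): row=0 col=5 char='c'
After 6 (j): row=1 col=5 char='s'
After 7 (b): row=1 col=0 char='r'
After 8 (h): row=1 col=0 char='r'
After 9 (0): row=1 col=0 char='r'
After 10 (h): row=1 col=0 char='r'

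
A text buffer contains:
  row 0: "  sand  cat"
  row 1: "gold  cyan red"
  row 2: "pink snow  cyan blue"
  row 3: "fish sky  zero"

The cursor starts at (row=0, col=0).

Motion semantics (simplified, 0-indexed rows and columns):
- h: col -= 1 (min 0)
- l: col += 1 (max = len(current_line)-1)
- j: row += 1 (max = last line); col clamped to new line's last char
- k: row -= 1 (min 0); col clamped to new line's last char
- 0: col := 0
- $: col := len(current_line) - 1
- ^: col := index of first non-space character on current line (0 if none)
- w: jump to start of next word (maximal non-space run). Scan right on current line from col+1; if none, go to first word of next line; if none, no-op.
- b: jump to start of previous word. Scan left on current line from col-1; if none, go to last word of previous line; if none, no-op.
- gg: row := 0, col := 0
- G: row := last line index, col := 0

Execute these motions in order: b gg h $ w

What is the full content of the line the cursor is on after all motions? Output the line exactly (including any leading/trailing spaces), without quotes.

Answer: gold  cyan red

Derivation:
After 1 (b): row=0 col=0 char='_'
After 2 (gg): row=0 col=0 char='_'
After 3 (h): row=0 col=0 char='_'
After 4 ($): row=0 col=10 char='t'
After 5 (w): row=1 col=0 char='g'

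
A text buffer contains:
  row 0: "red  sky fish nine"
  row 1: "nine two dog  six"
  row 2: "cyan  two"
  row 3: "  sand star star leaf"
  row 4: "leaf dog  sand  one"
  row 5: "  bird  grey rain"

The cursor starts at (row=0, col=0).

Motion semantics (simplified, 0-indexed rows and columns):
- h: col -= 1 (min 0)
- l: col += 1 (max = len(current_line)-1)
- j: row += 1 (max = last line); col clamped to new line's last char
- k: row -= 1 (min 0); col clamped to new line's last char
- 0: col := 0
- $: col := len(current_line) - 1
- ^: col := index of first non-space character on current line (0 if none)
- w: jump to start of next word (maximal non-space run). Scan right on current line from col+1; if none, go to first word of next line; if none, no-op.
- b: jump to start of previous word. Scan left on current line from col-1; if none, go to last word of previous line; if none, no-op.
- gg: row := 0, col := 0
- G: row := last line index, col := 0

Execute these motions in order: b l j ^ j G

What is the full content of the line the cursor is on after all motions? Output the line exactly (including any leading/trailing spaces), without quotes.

Answer:   bird  grey rain

Derivation:
After 1 (b): row=0 col=0 char='r'
After 2 (l): row=0 col=1 char='e'
After 3 (j): row=1 col=1 char='i'
After 4 (^): row=1 col=0 char='n'
After 5 (j): row=2 col=0 char='c'
After 6 (G): row=5 col=0 char='_'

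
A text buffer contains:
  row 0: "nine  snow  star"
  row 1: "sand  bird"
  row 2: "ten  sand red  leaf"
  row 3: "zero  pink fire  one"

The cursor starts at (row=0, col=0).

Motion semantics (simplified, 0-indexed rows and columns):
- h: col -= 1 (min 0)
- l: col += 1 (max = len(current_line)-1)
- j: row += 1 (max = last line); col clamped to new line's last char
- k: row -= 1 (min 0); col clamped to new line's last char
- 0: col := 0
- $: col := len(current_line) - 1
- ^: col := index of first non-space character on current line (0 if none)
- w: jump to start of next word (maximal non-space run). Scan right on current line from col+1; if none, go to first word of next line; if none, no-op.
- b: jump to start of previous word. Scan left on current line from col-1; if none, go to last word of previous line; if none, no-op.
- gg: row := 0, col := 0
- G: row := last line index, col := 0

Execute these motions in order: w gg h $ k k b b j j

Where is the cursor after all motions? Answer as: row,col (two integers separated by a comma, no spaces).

After 1 (w): row=0 col=6 char='s'
After 2 (gg): row=0 col=0 char='n'
After 3 (h): row=0 col=0 char='n'
After 4 ($): row=0 col=15 char='r'
After 5 (k): row=0 col=15 char='r'
After 6 (k): row=0 col=15 char='r'
After 7 (b): row=0 col=12 char='s'
After 8 (b): row=0 col=6 char='s'
After 9 (j): row=1 col=6 char='b'
After 10 (j): row=2 col=6 char='a'

Answer: 2,6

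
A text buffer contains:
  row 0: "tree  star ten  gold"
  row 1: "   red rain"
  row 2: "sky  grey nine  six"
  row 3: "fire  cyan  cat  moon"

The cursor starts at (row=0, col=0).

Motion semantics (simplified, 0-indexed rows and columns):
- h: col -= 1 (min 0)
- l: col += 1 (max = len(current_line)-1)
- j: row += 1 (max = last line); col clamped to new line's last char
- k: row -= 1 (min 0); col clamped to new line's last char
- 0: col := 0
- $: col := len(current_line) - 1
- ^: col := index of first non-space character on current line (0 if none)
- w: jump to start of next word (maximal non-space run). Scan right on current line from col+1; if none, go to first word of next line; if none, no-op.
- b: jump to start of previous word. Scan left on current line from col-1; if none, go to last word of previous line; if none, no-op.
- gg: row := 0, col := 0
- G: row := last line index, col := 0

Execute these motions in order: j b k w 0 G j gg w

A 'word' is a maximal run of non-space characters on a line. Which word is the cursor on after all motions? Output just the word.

After 1 (j): row=1 col=0 char='_'
After 2 (b): row=0 col=16 char='g'
After 3 (k): row=0 col=16 char='g'
After 4 (w): row=1 col=3 char='r'
After 5 (0): row=1 col=0 char='_'
After 6 (G): row=3 col=0 char='f'
After 7 (j): row=3 col=0 char='f'
After 8 (gg): row=0 col=0 char='t'
After 9 (w): row=0 col=6 char='s'

Answer: star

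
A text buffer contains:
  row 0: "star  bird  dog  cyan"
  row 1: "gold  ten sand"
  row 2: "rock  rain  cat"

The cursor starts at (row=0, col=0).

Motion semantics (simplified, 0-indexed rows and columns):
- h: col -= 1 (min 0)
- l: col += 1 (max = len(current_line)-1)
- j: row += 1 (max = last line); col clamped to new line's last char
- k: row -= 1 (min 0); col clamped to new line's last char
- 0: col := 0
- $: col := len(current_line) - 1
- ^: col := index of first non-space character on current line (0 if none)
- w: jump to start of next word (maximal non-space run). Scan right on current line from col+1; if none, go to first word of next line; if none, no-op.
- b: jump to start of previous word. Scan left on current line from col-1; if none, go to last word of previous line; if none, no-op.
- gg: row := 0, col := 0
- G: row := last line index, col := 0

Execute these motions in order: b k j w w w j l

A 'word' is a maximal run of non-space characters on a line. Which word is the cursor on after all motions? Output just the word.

After 1 (b): row=0 col=0 char='s'
After 2 (k): row=0 col=0 char='s'
After 3 (j): row=1 col=0 char='g'
After 4 (w): row=1 col=6 char='t'
After 5 (w): row=1 col=10 char='s'
After 6 (w): row=2 col=0 char='r'
After 7 (j): row=2 col=0 char='r'
After 8 (l): row=2 col=1 char='o'

Answer: rock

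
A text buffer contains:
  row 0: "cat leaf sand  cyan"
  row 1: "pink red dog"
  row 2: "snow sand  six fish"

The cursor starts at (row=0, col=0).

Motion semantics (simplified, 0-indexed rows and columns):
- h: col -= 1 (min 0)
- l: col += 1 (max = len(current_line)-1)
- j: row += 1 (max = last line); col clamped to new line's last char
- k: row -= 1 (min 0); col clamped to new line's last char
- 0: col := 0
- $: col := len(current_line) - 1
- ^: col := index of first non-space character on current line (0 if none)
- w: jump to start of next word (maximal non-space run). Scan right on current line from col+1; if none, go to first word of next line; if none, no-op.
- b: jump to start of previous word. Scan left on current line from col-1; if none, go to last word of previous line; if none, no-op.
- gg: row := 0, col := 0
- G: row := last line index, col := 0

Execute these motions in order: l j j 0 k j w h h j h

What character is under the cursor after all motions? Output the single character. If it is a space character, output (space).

After 1 (l): row=0 col=1 char='a'
After 2 (j): row=1 col=1 char='i'
After 3 (j): row=2 col=1 char='n'
After 4 (0): row=2 col=0 char='s'
After 5 (k): row=1 col=0 char='p'
After 6 (j): row=2 col=0 char='s'
After 7 (w): row=2 col=5 char='s'
After 8 (h): row=2 col=4 char='_'
After 9 (h): row=2 col=3 char='w'
After 10 (j): row=2 col=3 char='w'
After 11 (h): row=2 col=2 char='o'

Answer: o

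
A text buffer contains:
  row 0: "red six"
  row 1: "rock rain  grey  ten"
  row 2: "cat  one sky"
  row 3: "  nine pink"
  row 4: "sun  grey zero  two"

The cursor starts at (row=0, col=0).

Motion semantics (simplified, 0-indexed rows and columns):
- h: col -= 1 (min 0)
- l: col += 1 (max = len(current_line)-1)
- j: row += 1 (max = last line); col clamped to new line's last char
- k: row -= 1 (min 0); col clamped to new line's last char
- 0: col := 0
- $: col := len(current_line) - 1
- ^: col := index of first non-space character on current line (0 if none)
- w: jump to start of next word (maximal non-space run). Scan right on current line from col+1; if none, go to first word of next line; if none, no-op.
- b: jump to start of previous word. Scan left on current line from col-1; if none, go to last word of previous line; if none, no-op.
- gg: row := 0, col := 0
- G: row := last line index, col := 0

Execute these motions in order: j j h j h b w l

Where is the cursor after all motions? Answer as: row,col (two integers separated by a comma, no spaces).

Answer: 3,3

Derivation:
After 1 (j): row=1 col=0 char='r'
After 2 (j): row=2 col=0 char='c'
After 3 (h): row=2 col=0 char='c'
After 4 (j): row=3 col=0 char='_'
After 5 (h): row=3 col=0 char='_'
After 6 (b): row=2 col=9 char='s'
After 7 (w): row=3 col=2 char='n'
After 8 (l): row=3 col=3 char='i'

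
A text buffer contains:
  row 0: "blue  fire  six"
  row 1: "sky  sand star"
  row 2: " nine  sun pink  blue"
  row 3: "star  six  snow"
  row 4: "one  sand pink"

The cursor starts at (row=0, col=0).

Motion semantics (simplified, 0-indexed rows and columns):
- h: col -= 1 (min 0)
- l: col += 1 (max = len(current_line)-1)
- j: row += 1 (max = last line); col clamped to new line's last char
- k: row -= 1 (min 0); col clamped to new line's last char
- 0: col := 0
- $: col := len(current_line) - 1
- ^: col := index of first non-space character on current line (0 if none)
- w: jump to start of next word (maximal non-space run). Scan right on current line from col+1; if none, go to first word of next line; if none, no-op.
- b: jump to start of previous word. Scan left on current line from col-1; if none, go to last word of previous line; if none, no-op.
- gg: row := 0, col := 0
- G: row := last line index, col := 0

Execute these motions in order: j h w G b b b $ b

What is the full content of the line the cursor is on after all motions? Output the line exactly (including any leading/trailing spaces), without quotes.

Answer: star  six  snow

Derivation:
After 1 (j): row=1 col=0 char='s'
After 2 (h): row=1 col=0 char='s'
After 3 (w): row=1 col=5 char='s'
After 4 (G): row=4 col=0 char='o'
After 5 (b): row=3 col=11 char='s'
After 6 (b): row=3 col=6 char='s'
After 7 (b): row=3 col=0 char='s'
After 8 ($): row=3 col=14 char='w'
After 9 (b): row=3 col=11 char='s'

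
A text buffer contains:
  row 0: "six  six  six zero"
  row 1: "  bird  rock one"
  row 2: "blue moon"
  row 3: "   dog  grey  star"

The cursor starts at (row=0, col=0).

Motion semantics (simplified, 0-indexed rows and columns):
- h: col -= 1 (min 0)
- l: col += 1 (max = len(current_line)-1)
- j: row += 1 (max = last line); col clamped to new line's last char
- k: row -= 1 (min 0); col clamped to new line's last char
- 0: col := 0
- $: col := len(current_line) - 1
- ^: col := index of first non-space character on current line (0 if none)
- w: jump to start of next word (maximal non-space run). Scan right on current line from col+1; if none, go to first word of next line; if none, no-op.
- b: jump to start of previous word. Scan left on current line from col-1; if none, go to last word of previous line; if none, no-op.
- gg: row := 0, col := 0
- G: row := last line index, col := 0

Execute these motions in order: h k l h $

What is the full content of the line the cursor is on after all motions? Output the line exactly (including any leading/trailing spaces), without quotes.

After 1 (h): row=0 col=0 char='s'
After 2 (k): row=0 col=0 char='s'
After 3 (l): row=0 col=1 char='i'
After 4 (h): row=0 col=0 char='s'
After 5 ($): row=0 col=17 char='o'

Answer: six  six  six zero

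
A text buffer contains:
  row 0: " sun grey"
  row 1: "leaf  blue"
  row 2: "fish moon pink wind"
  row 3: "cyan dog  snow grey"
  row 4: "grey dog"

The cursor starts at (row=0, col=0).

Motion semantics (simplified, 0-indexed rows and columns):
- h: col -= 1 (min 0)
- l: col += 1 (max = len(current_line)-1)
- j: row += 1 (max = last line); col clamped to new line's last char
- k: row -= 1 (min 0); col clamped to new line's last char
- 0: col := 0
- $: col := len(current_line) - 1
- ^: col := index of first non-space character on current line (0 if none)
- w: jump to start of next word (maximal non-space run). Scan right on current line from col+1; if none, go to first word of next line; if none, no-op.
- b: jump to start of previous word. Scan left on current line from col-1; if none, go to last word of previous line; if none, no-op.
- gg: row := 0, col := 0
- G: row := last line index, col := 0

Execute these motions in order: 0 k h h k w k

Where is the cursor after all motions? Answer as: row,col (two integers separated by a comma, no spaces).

After 1 (0): row=0 col=0 char='_'
After 2 (k): row=0 col=0 char='_'
After 3 (h): row=0 col=0 char='_'
After 4 (h): row=0 col=0 char='_'
After 5 (k): row=0 col=0 char='_'
After 6 (w): row=0 col=1 char='s'
After 7 (k): row=0 col=1 char='s'

Answer: 0,1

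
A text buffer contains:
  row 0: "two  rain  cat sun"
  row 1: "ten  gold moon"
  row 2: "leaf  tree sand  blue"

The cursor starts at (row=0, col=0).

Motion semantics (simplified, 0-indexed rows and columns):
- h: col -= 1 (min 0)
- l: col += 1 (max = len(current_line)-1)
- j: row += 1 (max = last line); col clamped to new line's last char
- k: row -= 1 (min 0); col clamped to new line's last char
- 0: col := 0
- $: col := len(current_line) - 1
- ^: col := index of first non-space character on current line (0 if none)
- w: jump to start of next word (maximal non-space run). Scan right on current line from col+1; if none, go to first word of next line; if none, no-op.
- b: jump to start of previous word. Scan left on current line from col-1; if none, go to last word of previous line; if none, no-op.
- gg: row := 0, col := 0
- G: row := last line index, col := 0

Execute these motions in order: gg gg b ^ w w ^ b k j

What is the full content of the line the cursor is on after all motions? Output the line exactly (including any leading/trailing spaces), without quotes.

Answer: ten  gold moon

Derivation:
After 1 (gg): row=0 col=0 char='t'
After 2 (gg): row=0 col=0 char='t'
After 3 (b): row=0 col=0 char='t'
After 4 (^): row=0 col=0 char='t'
After 5 (w): row=0 col=5 char='r'
After 6 (w): row=0 col=11 char='c'
After 7 (^): row=0 col=0 char='t'
After 8 (b): row=0 col=0 char='t'
After 9 (k): row=0 col=0 char='t'
After 10 (j): row=1 col=0 char='t'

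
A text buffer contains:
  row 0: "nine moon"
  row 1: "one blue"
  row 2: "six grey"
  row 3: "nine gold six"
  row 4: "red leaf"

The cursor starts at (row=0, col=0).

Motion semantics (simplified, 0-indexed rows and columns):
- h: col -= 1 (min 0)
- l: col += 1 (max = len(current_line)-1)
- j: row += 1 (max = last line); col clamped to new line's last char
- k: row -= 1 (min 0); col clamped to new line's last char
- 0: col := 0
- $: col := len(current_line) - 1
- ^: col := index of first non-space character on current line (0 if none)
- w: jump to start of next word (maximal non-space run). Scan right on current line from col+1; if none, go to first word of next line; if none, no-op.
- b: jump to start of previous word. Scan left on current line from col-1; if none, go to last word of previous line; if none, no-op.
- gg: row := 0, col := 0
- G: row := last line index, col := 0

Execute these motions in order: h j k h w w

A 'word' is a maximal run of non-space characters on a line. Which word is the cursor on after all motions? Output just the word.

Answer: one

Derivation:
After 1 (h): row=0 col=0 char='n'
After 2 (j): row=1 col=0 char='o'
After 3 (k): row=0 col=0 char='n'
After 4 (h): row=0 col=0 char='n'
After 5 (w): row=0 col=5 char='m'
After 6 (w): row=1 col=0 char='o'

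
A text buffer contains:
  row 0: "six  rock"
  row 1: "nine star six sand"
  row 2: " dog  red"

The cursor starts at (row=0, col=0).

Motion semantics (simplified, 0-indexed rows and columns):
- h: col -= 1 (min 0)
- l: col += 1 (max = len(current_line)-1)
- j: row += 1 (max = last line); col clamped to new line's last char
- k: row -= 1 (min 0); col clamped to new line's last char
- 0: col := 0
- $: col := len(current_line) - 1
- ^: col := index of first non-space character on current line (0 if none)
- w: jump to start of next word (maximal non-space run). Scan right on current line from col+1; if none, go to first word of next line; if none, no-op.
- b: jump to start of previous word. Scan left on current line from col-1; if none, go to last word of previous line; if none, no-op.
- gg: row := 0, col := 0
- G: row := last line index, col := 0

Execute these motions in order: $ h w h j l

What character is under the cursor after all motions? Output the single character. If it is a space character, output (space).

After 1 ($): row=0 col=8 char='k'
After 2 (h): row=0 col=7 char='c'
After 3 (w): row=1 col=0 char='n'
After 4 (h): row=1 col=0 char='n'
After 5 (j): row=2 col=0 char='_'
After 6 (l): row=2 col=1 char='d'

Answer: d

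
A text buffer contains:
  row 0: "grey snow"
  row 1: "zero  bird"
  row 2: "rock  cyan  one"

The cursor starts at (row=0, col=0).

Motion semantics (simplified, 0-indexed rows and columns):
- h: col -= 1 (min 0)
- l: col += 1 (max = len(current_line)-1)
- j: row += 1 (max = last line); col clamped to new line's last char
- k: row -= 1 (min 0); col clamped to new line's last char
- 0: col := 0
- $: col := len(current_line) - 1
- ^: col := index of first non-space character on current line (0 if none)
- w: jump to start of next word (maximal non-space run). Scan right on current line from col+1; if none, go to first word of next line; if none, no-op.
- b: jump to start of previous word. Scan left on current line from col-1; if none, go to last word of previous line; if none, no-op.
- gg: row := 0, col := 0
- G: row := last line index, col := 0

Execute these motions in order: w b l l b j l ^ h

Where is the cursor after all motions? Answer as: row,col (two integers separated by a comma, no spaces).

After 1 (w): row=0 col=5 char='s'
After 2 (b): row=0 col=0 char='g'
After 3 (l): row=0 col=1 char='r'
After 4 (l): row=0 col=2 char='e'
After 5 (b): row=0 col=0 char='g'
After 6 (j): row=1 col=0 char='z'
After 7 (l): row=1 col=1 char='e'
After 8 (^): row=1 col=0 char='z'
After 9 (h): row=1 col=0 char='z'

Answer: 1,0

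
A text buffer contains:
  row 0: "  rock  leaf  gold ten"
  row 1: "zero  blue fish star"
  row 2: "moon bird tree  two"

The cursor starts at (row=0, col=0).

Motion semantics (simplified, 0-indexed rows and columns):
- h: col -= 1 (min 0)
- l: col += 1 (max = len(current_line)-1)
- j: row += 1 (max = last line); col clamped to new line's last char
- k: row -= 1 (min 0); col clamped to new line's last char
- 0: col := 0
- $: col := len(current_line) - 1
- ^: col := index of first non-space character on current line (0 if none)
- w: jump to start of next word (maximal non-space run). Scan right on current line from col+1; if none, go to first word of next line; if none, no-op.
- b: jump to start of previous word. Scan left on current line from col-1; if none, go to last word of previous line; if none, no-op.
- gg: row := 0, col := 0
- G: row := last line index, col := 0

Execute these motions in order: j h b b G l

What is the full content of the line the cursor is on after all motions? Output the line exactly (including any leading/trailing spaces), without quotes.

After 1 (j): row=1 col=0 char='z'
After 2 (h): row=1 col=0 char='z'
After 3 (b): row=0 col=19 char='t'
After 4 (b): row=0 col=14 char='g'
After 5 (G): row=2 col=0 char='m'
After 6 (l): row=2 col=1 char='o'

Answer: moon bird tree  two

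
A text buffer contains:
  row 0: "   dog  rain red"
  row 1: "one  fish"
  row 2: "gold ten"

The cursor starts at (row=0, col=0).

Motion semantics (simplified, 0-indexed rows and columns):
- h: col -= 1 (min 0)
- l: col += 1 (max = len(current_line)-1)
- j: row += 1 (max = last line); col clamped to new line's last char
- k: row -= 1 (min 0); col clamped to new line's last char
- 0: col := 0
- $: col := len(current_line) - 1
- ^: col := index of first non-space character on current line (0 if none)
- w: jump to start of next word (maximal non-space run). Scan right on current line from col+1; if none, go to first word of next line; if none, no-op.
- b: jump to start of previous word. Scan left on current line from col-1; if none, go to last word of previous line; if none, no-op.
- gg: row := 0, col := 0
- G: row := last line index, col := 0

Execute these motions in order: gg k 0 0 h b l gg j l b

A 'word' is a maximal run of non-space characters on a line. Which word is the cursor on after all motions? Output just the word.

Answer: one

Derivation:
After 1 (gg): row=0 col=0 char='_'
After 2 (k): row=0 col=0 char='_'
After 3 (0): row=0 col=0 char='_'
After 4 (0): row=0 col=0 char='_'
After 5 (h): row=0 col=0 char='_'
After 6 (b): row=0 col=0 char='_'
After 7 (l): row=0 col=1 char='_'
After 8 (gg): row=0 col=0 char='_'
After 9 (j): row=1 col=0 char='o'
After 10 (l): row=1 col=1 char='n'
After 11 (b): row=1 col=0 char='o'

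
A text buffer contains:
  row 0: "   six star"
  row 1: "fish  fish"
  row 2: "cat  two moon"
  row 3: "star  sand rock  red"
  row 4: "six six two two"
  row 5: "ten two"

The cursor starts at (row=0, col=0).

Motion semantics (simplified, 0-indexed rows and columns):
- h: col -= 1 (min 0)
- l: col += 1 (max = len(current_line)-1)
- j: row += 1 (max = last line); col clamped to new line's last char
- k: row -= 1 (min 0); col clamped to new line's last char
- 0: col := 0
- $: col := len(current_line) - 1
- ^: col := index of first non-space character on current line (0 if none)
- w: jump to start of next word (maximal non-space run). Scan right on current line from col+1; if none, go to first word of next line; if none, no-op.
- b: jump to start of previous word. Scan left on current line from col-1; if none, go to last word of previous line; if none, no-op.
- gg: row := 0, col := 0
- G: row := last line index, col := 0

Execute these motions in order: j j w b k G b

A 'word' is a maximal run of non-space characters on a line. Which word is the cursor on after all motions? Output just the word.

After 1 (j): row=1 col=0 char='f'
After 2 (j): row=2 col=0 char='c'
After 3 (w): row=2 col=5 char='t'
After 4 (b): row=2 col=0 char='c'
After 5 (k): row=1 col=0 char='f'
After 6 (G): row=5 col=0 char='t'
After 7 (b): row=4 col=12 char='t'

Answer: two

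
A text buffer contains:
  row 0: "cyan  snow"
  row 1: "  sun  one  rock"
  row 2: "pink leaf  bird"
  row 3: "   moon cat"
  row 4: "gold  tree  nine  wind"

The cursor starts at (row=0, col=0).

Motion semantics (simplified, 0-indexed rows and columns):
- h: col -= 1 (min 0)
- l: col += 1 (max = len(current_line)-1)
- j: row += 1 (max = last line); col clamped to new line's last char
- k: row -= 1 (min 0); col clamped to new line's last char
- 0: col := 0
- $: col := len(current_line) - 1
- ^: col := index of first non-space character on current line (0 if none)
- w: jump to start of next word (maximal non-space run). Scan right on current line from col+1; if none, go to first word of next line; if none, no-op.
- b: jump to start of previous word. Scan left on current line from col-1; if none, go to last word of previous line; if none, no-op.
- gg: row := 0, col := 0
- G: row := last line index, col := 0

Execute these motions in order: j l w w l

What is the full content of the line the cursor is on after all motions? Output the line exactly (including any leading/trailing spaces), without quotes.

After 1 (j): row=1 col=0 char='_'
After 2 (l): row=1 col=1 char='_'
After 3 (w): row=1 col=2 char='s'
After 4 (w): row=1 col=7 char='o'
After 5 (l): row=1 col=8 char='n'

Answer:   sun  one  rock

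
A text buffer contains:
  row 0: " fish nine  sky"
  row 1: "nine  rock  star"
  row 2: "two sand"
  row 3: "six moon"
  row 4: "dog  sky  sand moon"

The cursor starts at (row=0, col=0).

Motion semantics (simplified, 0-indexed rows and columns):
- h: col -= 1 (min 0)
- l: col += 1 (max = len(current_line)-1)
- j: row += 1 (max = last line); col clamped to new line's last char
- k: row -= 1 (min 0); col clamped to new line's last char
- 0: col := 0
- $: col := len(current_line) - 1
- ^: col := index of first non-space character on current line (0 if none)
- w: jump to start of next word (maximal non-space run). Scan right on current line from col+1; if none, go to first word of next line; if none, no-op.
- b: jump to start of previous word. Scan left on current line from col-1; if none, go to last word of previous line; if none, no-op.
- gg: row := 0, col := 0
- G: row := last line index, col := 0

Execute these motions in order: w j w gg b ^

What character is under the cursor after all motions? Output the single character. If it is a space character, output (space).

After 1 (w): row=0 col=1 char='f'
After 2 (j): row=1 col=1 char='i'
After 3 (w): row=1 col=6 char='r'
After 4 (gg): row=0 col=0 char='_'
After 5 (b): row=0 col=0 char='_'
After 6 (^): row=0 col=1 char='f'

Answer: f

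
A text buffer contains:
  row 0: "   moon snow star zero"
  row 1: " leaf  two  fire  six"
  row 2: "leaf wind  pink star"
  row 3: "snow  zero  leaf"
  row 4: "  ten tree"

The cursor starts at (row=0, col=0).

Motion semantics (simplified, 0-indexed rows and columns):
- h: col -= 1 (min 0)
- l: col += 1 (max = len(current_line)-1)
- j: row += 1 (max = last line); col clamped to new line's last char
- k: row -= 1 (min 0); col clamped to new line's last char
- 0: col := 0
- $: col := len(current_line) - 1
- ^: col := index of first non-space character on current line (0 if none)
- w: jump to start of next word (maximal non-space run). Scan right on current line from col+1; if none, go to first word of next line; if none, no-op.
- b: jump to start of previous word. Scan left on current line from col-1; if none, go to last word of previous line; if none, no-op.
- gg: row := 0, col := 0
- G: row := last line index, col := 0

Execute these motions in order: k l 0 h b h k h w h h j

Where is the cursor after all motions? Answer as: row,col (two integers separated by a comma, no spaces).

Answer: 1,1

Derivation:
After 1 (k): row=0 col=0 char='_'
After 2 (l): row=0 col=1 char='_'
After 3 (0): row=0 col=0 char='_'
After 4 (h): row=0 col=0 char='_'
After 5 (b): row=0 col=0 char='_'
After 6 (h): row=0 col=0 char='_'
After 7 (k): row=0 col=0 char='_'
After 8 (h): row=0 col=0 char='_'
After 9 (w): row=0 col=3 char='m'
After 10 (h): row=0 col=2 char='_'
After 11 (h): row=0 col=1 char='_'
After 12 (j): row=1 col=1 char='l'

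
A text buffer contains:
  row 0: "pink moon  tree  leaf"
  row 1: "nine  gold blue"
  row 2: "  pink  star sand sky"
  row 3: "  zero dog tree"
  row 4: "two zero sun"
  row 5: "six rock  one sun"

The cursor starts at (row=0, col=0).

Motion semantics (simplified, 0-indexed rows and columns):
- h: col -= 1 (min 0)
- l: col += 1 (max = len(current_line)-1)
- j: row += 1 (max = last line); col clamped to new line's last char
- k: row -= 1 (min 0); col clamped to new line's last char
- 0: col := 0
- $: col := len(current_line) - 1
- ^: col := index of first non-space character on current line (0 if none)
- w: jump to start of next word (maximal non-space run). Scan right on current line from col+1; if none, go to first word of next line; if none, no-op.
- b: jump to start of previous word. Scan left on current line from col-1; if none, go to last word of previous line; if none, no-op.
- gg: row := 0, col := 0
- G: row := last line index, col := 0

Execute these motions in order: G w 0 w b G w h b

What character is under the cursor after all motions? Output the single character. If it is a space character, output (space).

After 1 (G): row=5 col=0 char='s'
After 2 (w): row=5 col=4 char='r'
After 3 (0): row=5 col=0 char='s'
After 4 (w): row=5 col=4 char='r'
After 5 (b): row=5 col=0 char='s'
After 6 (G): row=5 col=0 char='s'
After 7 (w): row=5 col=4 char='r'
After 8 (h): row=5 col=3 char='_'
After 9 (b): row=5 col=0 char='s'

Answer: s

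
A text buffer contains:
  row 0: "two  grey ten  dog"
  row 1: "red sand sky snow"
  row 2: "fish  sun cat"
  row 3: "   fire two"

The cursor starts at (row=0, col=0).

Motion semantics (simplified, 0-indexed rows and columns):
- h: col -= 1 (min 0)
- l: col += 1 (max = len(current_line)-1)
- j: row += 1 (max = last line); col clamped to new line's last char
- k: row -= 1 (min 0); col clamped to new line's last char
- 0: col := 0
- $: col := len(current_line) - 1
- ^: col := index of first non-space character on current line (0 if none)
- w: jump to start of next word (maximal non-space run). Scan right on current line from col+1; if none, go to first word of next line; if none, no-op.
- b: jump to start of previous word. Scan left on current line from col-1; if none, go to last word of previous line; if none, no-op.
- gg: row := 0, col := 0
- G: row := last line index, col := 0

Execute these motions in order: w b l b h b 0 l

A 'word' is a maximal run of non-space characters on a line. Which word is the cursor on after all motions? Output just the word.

After 1 (w): row=0 col=5 char='g'
After 2 (b): row=0 col=0 char='t'
After 3 (l): row=0 col=1 char='w'
After 4 (b): row=0 col=0 char='t'
After 5 (h): row=0 col=0 char='t'
After 6 (b): row=0 col=0 char='t'
After 7 (0): row=0 col=0 char='t'
After 8 (l): row=0 col=1 char='w'

Answer: two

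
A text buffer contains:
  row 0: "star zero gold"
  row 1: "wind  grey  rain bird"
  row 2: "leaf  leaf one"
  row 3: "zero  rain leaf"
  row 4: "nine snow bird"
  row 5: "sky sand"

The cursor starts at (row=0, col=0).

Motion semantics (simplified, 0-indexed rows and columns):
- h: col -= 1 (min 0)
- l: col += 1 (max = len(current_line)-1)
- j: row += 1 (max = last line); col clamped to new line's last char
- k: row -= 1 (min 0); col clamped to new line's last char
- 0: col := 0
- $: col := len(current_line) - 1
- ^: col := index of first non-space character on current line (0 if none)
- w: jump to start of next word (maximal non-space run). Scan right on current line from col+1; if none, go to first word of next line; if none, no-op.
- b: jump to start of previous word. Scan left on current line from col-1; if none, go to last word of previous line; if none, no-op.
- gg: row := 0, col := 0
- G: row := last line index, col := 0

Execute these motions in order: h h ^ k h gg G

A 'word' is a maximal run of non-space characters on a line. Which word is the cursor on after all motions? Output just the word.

Answer: sky

Derivation:
After 1 (h): row=0 col=0 char='s'
After 2 (h): row=0 col=0 char='s'
After 3 (^): row=0 col=0 char='s'
After 4 (k): row=0 col=0 char='s'
After 5 (h): row=0 col=0 char='s'
After 6 (gg): row=0 col=0 char='s'
After 7 (G): row=5 col=0 char='s'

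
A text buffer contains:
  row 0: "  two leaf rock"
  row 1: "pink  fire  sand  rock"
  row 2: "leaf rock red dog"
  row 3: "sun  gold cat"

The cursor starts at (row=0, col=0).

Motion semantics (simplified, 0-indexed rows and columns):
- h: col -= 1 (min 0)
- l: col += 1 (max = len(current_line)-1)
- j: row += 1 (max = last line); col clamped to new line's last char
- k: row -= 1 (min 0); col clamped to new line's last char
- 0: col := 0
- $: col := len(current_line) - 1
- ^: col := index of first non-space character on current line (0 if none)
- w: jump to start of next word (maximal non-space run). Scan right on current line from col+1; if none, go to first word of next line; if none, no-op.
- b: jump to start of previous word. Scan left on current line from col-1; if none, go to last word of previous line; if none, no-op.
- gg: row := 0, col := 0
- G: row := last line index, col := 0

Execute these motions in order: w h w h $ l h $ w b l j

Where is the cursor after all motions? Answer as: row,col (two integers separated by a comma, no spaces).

Answer: 1,12

Derivation:
After 1 (w): row=0 col=2 char='t'
After 2 (h): row=0 col=1 char='_'
After 3 (w): row=0 col=2 char='t'
After 4 (h): row=0 col=1 char='_'
After 5 ($): row=0 col=14 char='k'
After 6 (l): row=0 col=14 char='k'
After 7 (h): row=0 col=13 char='c'
After 8 ($): row=0 col=14 char='k'
After 9 (w): row=1 col=0 char='p'
After 10 (b): row=0 col=11 char='r'
After 11 (l): row=0 col=12 char='o'
After 12 (j): row=1 col=12 char='s'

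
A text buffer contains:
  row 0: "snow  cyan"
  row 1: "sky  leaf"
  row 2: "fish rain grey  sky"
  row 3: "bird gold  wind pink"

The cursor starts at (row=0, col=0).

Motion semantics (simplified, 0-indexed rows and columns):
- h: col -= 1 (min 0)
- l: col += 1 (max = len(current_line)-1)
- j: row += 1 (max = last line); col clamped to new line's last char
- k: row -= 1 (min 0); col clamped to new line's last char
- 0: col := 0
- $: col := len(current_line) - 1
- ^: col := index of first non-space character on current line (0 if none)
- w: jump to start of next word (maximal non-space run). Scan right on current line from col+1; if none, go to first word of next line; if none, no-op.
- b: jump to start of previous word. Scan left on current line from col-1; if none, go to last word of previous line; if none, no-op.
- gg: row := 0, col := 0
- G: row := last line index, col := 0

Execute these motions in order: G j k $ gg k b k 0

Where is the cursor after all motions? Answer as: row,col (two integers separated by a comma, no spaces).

After 1 (G): row=3 col=0 char='b'
After 2 (j): row=3 col=0 char='b'
After 3 (k): row=2 col=0 char='f'
After 4 ($): row=2 col=18 char='y'
After 5 (gg): row=0 col=0 char='s'
After 6 (k): row=0 col=0 char='s'
After 7 (b): row=0 col=0 char='s'
After 8 (k): row=0 col=0 char='s'
After 9 (0): row=0 col=0 char='s'

Answer: 0,0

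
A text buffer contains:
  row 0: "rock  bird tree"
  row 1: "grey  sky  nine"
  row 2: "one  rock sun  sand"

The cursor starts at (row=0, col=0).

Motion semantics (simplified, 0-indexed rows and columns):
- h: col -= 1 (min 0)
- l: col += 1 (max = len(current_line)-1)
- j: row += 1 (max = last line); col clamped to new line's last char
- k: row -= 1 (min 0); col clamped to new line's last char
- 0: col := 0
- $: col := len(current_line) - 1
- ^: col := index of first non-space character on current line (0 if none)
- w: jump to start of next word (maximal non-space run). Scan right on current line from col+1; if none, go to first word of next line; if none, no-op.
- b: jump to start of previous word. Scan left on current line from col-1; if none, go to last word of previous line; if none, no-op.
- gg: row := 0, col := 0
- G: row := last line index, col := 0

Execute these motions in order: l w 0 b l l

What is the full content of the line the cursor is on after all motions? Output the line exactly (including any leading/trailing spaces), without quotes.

Answer: rock  bird tree

Derivation:
After 1 (l): row=0 col=1 char='o'
After 2 (w): row=0 col=6 char='b'
After 3 (0): row=0 col=0 char='r'
After 4 (b): row=0 col=0 char='r'
After 5 (l): row=0 col=1 char='o'
After 6 (l): row=0 col=2 char='c'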